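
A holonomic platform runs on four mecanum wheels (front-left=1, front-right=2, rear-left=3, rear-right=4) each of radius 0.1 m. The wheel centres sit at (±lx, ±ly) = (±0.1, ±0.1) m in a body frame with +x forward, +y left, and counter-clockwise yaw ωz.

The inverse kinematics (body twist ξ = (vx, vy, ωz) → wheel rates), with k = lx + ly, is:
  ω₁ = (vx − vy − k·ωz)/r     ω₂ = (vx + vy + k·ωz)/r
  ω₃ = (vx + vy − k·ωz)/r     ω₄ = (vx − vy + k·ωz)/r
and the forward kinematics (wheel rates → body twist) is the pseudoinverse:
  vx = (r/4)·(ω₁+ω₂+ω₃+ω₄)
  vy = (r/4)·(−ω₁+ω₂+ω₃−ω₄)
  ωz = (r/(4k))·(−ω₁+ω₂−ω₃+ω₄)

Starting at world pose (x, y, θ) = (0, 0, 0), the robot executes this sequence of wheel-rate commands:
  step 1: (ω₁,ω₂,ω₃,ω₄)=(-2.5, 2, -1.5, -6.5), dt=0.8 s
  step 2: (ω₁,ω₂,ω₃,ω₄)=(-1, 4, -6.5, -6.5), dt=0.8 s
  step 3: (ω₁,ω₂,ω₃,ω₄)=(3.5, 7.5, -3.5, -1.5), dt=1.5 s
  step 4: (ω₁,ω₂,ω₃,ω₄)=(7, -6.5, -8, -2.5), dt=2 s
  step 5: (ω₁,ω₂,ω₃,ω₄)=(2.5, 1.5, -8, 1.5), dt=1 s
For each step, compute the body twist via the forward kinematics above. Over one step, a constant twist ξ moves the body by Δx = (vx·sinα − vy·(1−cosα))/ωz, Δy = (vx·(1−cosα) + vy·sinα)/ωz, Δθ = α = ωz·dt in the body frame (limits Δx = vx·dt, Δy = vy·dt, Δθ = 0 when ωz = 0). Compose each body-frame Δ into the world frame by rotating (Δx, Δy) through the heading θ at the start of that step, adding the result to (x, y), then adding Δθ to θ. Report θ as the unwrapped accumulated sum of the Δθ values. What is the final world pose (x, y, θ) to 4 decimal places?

step 1: ξ=(vx,vy,ωz)=(-0.2125, 0.2375, -0.0625), dt=0.8 → body Δ=(-0.1652, 0.1942, -0.0500) → world pose (-0.1652, 0.1942, -0.0500)
step 2: ξ=(vx,vy,ωz)=(-0.2500, 0.1250, 0.6250), dt=0.8 → body Δ=(-0.2163, 0.0469, 0.5000) → world pose (-0.3788, 0.2518, 0.4500)
step 3: ξ=(vx,vy,ωz)=(0.1500, 0.0500, 0.7500), dt=1.5 → body Δ=(0.1425, 0.1739, 1.1250) → world pose (-0.3261, 0.4704, 1.5750)
step 4: ξ=(vx,vy,ωz)=(-0.2500, -0.4750, -1.0000), dt=2.0 → body Δ=(-0.9000, -0.0779, -2.0000) → world pose (-0.2445, -0.4292, -0.4250)
step 5: ξ=(vx,vy,ωz)=(-0.0625, -0.2625, 1.0625), dt=1.0 → body Δ=(0.0754, -0.2460, 1.0625) → world pose (-0.2772, -0.6845, 0.6375)

(-0.2772, -0.6845, 0.6375)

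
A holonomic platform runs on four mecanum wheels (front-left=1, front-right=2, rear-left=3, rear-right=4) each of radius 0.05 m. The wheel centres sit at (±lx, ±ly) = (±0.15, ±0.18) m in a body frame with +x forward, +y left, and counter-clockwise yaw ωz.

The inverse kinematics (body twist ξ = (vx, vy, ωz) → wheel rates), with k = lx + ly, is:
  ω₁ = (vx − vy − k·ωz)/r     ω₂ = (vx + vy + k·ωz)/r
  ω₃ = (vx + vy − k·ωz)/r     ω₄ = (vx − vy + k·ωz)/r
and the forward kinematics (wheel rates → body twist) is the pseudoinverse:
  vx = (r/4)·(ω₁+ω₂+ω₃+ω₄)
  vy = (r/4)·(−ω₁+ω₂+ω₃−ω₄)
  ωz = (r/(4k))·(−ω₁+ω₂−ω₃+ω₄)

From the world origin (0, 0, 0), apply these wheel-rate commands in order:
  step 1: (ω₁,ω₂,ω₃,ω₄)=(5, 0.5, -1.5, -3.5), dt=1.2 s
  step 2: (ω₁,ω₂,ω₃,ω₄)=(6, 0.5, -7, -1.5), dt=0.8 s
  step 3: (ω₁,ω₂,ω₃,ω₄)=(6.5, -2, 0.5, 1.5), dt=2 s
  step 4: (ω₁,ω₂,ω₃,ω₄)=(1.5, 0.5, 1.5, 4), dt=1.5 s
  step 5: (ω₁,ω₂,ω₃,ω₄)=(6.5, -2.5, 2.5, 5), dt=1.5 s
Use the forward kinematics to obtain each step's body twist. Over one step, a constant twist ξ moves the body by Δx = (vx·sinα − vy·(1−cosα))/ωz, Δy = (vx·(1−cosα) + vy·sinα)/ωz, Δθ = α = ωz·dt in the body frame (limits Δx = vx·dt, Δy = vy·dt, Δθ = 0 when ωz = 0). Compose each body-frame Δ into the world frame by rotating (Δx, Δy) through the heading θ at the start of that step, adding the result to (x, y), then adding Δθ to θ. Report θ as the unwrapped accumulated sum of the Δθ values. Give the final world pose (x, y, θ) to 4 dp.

(-0.0492, -0.8674, -1.1477)

step 1: ξ=(vx,vy,ωz)=(0.0062, -0.0312, -0.2462), dt=1.2 → body Δ=(0.0019, -0.0381, -0.2955) → world pose (0.0019, -0.0381, -0.2955)
step 2: ξ=(vx,vy,ωz)=(-0.0250, -0.1375, 0.0000), dt=0.8 → body Δ=(-0.0200, -0.1100, 0.0000) → world pose (-0.0493, -0.1375, -0.2955)
step 3: ξ=(vx,vy,ωz)=(0.0813, -0.1188, -0.2841), dt=2.0 → body Δ=(0.0882, -0.2699, -0.5682) → world pose (-0.0434, -0.4213, -0.8636)
step 4: ξ=(vx,vy,ωz)=(0.0938, -0.0438, 0.0568), dt=1.5 → body Δ=(0.1432, -0.0596, 0.0852) → world pose (0.0043, -0.5689, -0.7784)
step 5: ξ=(vx,vy,ωz)=(0.1437, -0.1437, -0.2462), dt=1.5 → body Δ=(0.1714, -0.2501, -0.3693) → world pose (-0.0492, -0.8674, -1.1477)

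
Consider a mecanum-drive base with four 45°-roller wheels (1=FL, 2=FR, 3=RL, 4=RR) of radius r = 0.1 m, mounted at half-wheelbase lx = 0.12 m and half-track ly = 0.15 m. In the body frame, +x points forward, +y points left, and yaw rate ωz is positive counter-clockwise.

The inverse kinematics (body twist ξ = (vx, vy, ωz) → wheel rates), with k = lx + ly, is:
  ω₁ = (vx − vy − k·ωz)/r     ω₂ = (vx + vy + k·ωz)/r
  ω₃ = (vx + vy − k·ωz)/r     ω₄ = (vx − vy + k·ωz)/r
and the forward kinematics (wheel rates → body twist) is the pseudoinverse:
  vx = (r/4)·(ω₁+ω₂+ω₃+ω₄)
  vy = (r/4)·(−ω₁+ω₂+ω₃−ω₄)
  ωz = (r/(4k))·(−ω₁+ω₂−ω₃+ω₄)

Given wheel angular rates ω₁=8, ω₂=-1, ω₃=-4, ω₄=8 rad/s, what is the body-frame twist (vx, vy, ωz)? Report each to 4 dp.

(0.2750, -0.5250, 0.2778)

k = lx + ly = 0.12 + 0.15 = 0.2700
ω₁+ω₂+ω₃+ω₄ = 11.0000  →  vx = (0.1/4)·11.0000 = 0.2750
−ω₁+ω₂+ω₃−ω₄ = -21.0000  →  vy = (0.1/4)·-21.0000 = -0.5250
−ω₁+ω₂−ω₃+ω₄ = 3.0000  →  ωz = (0.1/1.0800)·3.0000 = 0.2778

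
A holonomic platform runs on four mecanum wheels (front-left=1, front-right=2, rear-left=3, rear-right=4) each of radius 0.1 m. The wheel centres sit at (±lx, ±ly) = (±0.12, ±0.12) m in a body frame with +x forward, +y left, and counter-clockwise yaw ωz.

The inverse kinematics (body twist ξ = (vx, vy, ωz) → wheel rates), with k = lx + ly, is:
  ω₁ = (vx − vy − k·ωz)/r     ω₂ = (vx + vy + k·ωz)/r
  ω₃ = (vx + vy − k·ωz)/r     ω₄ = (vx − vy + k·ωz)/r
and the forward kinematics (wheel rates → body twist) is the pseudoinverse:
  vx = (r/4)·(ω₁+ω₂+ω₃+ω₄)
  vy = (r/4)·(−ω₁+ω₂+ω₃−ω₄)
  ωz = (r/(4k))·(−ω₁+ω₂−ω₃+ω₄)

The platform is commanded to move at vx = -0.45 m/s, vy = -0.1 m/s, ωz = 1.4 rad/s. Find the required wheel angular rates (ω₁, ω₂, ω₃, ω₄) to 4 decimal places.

(-6.8600, -2.1400, -8.8600, -0.1400)

k = lx + ly = 0.12 + 0.12 = 0.2400;  k·ωz = 0.2400·1.4 = 0.3360
ω₁ (FL) = (vx − vy − k·ωz)/r = -0.6860/0.1 = -6.8600
ω₂ (FR) = (vx + vy + k·ωz)/r = -0.2140/0.1 = -2.1400
ω₃ (RL) = (vx + vy − k·ωz)/r = -0.8860/0.1 = -8.8600
ω₄ (RR) = (vx − vy + k·ωz)/r = -0.0140/0.1 = -0.1400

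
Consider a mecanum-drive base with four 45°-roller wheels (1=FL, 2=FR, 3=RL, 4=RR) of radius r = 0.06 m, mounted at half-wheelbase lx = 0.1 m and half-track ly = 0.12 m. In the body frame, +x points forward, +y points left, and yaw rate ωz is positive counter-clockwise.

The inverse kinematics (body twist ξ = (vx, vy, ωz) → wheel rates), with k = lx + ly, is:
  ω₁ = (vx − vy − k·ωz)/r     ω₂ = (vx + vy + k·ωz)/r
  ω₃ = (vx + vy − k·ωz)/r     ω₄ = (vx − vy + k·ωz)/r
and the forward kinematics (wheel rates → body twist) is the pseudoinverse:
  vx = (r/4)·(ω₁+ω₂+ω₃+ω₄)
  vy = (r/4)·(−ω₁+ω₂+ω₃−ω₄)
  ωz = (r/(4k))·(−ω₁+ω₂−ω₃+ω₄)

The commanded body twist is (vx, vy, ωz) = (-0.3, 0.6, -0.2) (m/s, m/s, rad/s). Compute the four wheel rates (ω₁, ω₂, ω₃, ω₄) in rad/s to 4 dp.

(-14.2667, 4.2667, 5.7333, -15.7333)

k = lx + ly = 0.1 + 0.12 = 0.2200;  k·ωz = 0.2200·-0.2 = -0.0440
ω₁ (FL) = (vx − vy − k·ωz)/r = -0.8560/0.06 = -14.2667
ω₂ (FR) = (vx + vy + k·ωz)/r = 0.2560/0.06 = 4.2667
ω₃ (RL) = (vx + vy − k·ωz)/r = 0.3440/0.06 = 5.7333
ω₄ (RR) = (vx − vy + k·ωz)/r = -0.9440/0.06 = -15.7333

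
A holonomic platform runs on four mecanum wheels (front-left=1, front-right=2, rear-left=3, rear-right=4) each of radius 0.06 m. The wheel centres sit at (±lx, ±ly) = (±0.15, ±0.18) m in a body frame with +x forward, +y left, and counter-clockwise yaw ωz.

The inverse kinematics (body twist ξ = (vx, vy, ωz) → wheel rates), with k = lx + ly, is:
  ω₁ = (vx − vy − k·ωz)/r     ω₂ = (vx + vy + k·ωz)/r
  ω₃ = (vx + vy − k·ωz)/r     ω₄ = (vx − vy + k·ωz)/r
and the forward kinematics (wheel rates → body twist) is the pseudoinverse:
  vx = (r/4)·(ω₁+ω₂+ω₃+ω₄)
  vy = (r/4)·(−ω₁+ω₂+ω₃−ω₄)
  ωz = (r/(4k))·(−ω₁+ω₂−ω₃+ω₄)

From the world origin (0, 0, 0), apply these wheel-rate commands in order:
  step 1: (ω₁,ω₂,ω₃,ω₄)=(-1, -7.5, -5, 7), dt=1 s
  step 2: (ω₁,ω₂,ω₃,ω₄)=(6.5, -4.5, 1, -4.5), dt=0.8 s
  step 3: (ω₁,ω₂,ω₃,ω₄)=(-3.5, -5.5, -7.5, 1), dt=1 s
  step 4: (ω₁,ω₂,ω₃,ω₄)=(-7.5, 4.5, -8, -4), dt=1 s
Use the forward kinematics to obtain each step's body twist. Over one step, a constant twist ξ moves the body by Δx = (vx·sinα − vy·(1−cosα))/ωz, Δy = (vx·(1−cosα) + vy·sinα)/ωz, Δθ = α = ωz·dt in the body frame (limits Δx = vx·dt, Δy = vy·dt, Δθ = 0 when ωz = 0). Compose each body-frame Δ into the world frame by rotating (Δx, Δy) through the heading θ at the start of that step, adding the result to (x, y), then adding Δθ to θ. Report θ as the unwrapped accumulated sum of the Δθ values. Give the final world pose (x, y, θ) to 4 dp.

step 1: ξ=(vx,vy,ωz)=(-0.0975, -0.2775, 0.2500), dt=1.0 → body Δ=(-0.0620, -0.2867, 0.2500) → world pose (-0.0620, -0.2867, 0.2500)
step 2: ξ=(vx,vy,ωz)=(-0.0225, -0.0825, -0.7500), dt=0.8 → body Δ=(-0.0362, -0.0569, -0.6000) → world pose (-0.0829, -0.3508, -0.3500)
step 3: ξ=(vx,vy,ωz)=(-0.2325, -0.1575, 0.2955), dt=1.0 → body Δ=(-0.2060, -0.1893, 0.2955) → world pose (-0.3414, -0.4580, -0.0545)
step 4: ξ=(vx,vy,ωz)=(-0.2250, 0.1200, 0.7273), dt=1.0 → body Δ=(-0.2474, 0.0314, 0.7273) → world pose (-0.5867, -0.4131, 0.6727)

(-0.5867, -0.4131, 0.6727)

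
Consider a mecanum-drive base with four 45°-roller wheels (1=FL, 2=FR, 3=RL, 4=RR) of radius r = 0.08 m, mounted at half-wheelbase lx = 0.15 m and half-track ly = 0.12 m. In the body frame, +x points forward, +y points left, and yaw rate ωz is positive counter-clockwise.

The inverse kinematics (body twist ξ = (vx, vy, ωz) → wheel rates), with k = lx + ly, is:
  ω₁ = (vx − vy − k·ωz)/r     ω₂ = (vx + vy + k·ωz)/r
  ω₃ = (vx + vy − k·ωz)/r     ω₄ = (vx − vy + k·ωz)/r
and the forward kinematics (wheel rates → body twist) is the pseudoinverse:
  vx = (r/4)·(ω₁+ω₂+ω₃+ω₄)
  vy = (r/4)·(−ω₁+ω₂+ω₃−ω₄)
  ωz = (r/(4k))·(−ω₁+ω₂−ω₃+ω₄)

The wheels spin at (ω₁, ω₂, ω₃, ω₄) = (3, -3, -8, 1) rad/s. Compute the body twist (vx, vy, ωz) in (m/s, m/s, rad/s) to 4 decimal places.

k = lx + ly = 0.15 + 0.12 = 0.2700
ω₁+ω₂+ω₃+ω₄ = -7.0000  →  vx = (0.08/4)·-7.0000 = -0.1400
−ω₁+ω₂+ω₃−ω₄ = -15.0000  →  vy = (0.08/4)·-15.0000 = -0.3000
−ω₁+ω₂−ω₃+ω₄ = 3.0000  →  ωz = (0.08/1.0800)·3.0000 = 0.2222

(-0.1400, -0.3000, 0.2222)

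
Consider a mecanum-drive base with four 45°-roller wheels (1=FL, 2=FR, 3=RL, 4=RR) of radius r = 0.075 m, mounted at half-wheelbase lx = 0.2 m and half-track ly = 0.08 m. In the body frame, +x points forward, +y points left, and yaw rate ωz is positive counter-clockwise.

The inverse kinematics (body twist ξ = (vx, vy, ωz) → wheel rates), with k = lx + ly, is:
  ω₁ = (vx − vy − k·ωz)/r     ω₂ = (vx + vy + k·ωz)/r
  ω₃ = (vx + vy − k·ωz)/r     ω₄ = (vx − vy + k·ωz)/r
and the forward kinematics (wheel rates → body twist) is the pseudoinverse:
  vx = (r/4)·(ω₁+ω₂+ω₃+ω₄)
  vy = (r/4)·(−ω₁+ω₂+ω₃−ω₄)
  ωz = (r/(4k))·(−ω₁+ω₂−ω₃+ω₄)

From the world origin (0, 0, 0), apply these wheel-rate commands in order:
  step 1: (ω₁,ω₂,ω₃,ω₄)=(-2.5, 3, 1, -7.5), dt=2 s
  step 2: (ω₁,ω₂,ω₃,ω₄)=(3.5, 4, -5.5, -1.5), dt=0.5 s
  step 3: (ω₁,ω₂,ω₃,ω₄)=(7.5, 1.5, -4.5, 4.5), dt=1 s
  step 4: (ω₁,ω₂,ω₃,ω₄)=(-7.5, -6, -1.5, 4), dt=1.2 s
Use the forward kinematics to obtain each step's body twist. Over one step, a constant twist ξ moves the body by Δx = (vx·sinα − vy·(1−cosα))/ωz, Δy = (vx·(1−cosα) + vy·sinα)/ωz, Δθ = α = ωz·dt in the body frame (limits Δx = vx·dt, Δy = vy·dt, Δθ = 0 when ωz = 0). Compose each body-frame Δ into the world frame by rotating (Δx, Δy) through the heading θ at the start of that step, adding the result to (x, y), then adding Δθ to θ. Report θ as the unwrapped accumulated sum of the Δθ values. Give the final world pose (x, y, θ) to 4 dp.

(-0.2140, 0.0778, 0.5123)

step 1: ξ=(vx,vy,ωz)=(-0.1125, 0.2625, -0.2009), dt=2.0 → body Δ=(-0.1149, 0.5556, -0.4018) → world pose (-0.1149, 0.5556, -0.4018)
step 2: ξ=(vx,vy,ωz)=(0.0094, -0.0656, 0.3013), dt=0.5 → body Δ=(0.0071, -0.0323, 0.1507) → world pose (-0.1210, 0.5230, -0.2511)
step 3: ξ=(vx,vy,ωz)=(0.1688, -0.2812, 0.2009), dt=1.0 → body Δ=(0.1958, -0.2625, 0.2009) → world pose (0.0034, 0.2201, -0.0502)
step 4: ξ=(vx,vy,ωz)=(-0.2062, -0.0750, 0.4687), dt=1.2 → body Δ=(-0.2100, -0.1531, 0.5625) → world pose (-0.2140, 0.0778, 0.5123)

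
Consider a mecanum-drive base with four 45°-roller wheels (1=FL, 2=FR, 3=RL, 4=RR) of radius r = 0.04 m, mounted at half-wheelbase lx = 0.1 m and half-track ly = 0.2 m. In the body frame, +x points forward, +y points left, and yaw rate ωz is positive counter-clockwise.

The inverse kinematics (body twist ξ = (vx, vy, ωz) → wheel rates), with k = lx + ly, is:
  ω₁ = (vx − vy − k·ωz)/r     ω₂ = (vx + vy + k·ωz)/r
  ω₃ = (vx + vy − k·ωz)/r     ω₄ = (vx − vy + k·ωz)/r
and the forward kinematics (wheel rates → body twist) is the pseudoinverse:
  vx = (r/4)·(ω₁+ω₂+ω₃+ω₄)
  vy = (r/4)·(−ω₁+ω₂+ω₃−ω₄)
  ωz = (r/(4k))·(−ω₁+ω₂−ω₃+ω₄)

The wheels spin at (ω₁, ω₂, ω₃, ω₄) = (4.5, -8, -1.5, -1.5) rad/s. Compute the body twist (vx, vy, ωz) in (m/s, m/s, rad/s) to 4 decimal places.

k = lx + ly = 0.1 + 0.2 = 0.3000
ω₁+ω₂+ω₃+ω₄ = -6.5000  →  vx = (0.04/4)·-6.5000 = -0.0650
−ω₁+ω₂+ω₃−ω₄ = -12.5000  →  vy = (0.04/4)·-12.5000 = -0.1250
−ω₁+ω₂−ω₃+ω₄ = -12.5000  →  ωz = (0.04/1.2000)·-12.5000 = -0.4167

(-0.0650, -0.1250, -0.4167)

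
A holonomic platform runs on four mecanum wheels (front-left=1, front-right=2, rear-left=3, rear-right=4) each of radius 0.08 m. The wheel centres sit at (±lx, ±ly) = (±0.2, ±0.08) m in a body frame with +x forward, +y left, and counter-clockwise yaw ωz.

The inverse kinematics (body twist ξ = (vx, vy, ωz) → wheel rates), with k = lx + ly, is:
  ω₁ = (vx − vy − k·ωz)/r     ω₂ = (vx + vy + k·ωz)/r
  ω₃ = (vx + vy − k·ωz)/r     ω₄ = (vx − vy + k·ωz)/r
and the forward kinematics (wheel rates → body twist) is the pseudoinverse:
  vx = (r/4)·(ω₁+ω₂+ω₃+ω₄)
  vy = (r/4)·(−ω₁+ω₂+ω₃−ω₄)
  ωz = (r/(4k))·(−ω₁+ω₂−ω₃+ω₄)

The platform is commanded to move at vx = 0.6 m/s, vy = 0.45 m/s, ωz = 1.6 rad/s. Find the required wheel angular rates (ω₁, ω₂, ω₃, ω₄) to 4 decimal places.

k = lx + ly = 0.2 + 0.08 = 0.2800;  k·ωz = 0.2800·1.6 = 0.4480
ω₁ (FL) = (vx − vy − k·ωz)/r = -0.2980/0.08 = -3.7250
ω₂ (FR) = (vx + vy + k·ωz)/r = 1.4980/0.08 = 18.7250
ω₃ (RL) = (vx + vy − k·ωz)/r = 0.6020/0.08 = 7.5250
ω₄ (RR) = (vx − vy + k·ωz)/r = 0.5980/0.08 = 7.4750

(-3.7250, 18.7250, 7.5250, 7.4750)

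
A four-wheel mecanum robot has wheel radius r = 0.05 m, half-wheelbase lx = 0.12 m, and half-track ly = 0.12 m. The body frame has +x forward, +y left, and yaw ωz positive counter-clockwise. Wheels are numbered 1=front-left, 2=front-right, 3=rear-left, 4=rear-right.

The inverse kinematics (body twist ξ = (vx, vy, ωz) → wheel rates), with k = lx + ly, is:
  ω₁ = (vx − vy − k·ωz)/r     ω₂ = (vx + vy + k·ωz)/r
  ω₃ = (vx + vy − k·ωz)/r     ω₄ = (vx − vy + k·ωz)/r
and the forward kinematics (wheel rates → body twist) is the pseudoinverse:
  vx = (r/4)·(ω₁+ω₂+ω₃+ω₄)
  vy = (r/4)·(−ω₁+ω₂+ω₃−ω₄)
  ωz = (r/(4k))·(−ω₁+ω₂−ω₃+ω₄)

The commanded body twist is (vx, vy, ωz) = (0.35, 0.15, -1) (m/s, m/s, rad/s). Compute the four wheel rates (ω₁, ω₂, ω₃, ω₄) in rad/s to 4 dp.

(8.8000, 5.2000, 14.8000, -0.8000)

k = lx + ly = 0.12 + 0.12 = 0.2400;  k·ωz = 0.2400·-1 = -0.2400
ω₁ (FL) = (vx − vy − k·ωz)/r = 0.4400/0.05 = 8.8000
ω₂ (FR) = (vx + vy + k·ωz)/r = 0.2600/0.05 = 5.2000
ω₃ (RL) = (vx + vy − k·ωz)/r = 0.7400/0.05 = 14.8000
ω₄ (RR) = (vx − vy + k·ωz)/r = -0.0400/0.05 = -0.8000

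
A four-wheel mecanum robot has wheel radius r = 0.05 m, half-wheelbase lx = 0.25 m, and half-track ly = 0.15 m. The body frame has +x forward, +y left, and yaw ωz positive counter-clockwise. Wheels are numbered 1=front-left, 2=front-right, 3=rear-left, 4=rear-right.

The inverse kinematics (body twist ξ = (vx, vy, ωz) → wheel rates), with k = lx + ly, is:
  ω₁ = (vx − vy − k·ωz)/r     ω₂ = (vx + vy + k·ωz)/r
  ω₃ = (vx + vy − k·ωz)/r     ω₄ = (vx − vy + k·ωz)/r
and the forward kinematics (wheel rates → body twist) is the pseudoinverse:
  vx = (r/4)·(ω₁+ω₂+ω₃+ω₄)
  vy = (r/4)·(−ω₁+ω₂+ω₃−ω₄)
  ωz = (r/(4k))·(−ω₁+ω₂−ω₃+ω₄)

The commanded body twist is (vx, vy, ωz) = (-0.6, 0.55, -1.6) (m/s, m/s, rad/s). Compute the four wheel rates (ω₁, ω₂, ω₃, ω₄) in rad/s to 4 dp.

(-10.2000, -13.8000, 11.8000, -35.8000)

k = lx + ly = 0.25 + 0.15 = 0.4000;  k·ωz = 0.4000·-1.6 = -0.6400
ω₁ (FL) = (vx − vy − k·ωz)/r = -0.5100/0.05 = -10.2000
ω₂ (FR) = (vx + vy + k·ωz)/r = -0.6900/0.05 = -13.8000
ω₃ (RL) = (vx + vy − k·ωz)/r = 0.5900/0.05 = 11.8000
ω₄ (RR) = (vx − vy + k·ωz)/r = -1.7900/0.05 = -35.8000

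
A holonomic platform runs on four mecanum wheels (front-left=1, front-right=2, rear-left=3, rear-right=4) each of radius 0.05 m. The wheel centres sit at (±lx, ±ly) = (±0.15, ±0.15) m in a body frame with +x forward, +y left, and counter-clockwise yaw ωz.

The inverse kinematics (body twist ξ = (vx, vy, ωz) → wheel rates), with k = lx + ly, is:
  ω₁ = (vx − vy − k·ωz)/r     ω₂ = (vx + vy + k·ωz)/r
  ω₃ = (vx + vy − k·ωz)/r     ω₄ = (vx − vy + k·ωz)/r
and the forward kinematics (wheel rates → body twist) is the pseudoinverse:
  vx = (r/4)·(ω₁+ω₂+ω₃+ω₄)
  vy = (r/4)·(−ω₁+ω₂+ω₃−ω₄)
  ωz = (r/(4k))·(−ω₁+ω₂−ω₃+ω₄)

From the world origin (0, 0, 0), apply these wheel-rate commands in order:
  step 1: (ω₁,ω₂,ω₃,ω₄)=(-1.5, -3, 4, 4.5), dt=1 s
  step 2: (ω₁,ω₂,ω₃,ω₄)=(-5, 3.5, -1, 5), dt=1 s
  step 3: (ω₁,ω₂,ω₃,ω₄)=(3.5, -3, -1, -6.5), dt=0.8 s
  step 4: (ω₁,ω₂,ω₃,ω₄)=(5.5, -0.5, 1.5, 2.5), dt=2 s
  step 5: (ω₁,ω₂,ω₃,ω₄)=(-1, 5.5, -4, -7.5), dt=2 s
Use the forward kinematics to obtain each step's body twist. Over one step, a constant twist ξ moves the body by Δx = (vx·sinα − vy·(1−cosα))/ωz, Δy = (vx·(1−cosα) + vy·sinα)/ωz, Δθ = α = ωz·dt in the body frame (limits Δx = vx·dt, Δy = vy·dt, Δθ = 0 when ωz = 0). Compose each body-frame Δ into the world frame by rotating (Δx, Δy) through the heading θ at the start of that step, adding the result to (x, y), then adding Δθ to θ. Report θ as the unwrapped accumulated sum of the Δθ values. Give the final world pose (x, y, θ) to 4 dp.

(0.0840, 0.0636, -0.0042)

step 1: ξ=(vx,vy,ωz)=(0.0500, -0.0250, -0.0417), dt=1.0 → body Δ=(0.0495, -0.0260, -0.0417) → world pose (0.0495, -0.0260, -0.0417)
step 2: ξ=(vx,vy,ωz)=(0.0312, 0.0312, 0.6042), dt=1.0 → body Δ=(0.0202, 0.0385, 0.6042) → world pose (0.0713, 0.0116, 0.5625)
step 3: ξ=(vx,vy,ωz)=(-0.0875, -0.0125, -0.5000), dt=0.8 → body Δ=(-0.0701, 0.0041, -0.4000) → world pose (0.0098, -0.0223, 0.1625)
step 4: ξ=(vx,vy,ωz)=(0.1125, -0.0875, -0.2083), dt=2.0 → body Δ=(0.1826, -0.2162, -0.4167) → world pose (0.2250, -0.2061, -0.2542)
step 5: ξ=(vx,vy,ωz)=(-0.0875, 0.1250, 0.1250), dt=2.0 → body Δ=(-0.2043, 0.2256, 0.2500) → world pose (0.0840, 0.0636, -0.0042)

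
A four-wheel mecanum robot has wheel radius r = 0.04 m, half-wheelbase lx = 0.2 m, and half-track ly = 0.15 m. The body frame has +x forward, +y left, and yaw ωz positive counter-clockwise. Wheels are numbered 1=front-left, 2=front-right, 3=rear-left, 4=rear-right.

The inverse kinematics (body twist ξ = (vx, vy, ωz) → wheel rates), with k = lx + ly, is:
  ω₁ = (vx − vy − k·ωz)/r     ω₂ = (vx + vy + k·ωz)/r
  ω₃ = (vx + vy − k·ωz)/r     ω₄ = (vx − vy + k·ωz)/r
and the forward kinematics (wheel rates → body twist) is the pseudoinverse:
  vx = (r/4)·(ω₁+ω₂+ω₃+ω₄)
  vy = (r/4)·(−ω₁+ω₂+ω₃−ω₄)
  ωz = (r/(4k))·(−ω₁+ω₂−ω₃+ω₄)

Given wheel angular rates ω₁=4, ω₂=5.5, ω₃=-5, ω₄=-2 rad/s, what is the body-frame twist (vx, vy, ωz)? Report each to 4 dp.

(0.0250, -0.0150, 0.1286)

k = lx + ly = 0.2 + 0.15 = 0.3500
ω₁+ω₂+ω₃+ω₄ = 2.5000  →  vx = (0.04/4)·2.5000 = 0.0250
−ω₁+ω₂+ω₃−ω₄ = -1.5000  →  vy = (0.04/4)·-1.5000 = -0.0150
−ω₁+ω₂−ω₃+ω₄ = 4.5000  →  ωz = (0.04/1.4000)·4.5000 = 0.1286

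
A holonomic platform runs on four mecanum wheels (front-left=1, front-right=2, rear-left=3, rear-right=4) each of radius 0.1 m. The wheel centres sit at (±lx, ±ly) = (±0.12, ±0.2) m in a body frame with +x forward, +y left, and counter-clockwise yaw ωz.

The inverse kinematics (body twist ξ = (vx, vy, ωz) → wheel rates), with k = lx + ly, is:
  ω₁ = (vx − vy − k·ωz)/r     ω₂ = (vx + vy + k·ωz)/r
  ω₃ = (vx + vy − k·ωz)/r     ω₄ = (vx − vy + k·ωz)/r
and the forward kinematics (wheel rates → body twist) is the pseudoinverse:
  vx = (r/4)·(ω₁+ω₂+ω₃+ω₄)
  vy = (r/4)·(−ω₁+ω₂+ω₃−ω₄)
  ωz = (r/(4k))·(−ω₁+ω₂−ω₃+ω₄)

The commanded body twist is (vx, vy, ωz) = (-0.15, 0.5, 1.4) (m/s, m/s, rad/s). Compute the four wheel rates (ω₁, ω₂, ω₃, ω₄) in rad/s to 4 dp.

(-10.9800, 7.9800, -0.9800, -2.0200)

k = lx + ly = 0.12 + 0.2 = 0.3200;  k·ωz = 0.3200·1.4 = 0.4480
ω₁ (FL) = (vx − vy − k·ωz)/r = -1.0980/0.1 = -10.9800
ω₂ (FR) = (vx + vy + k·ωz)/r = 0.7980/0.1 = 7.9800
ω₃ (RL) = (vx + vy − k·ωz)/r = -0.0980/0.1 = -0.9800
ω₄ (RR) = (vx − vy + k·ωz)/r = -0.2020/0.1 = -2.0200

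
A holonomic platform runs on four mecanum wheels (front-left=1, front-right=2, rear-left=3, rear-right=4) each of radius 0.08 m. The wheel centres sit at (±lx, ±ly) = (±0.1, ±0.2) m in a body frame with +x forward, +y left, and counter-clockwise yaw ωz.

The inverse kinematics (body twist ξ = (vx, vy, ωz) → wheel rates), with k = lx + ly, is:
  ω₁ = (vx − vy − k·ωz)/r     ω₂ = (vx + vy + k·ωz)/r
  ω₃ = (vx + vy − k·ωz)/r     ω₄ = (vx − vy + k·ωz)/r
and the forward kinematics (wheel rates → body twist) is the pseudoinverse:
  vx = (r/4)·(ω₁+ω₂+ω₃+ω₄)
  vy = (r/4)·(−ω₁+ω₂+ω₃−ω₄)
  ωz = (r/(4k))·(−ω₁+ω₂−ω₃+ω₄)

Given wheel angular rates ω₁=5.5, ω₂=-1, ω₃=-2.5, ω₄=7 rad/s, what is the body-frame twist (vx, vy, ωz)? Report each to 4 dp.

(0.1800, -0.3200, 0.2000)

k = lx + ly = 0.1 + 0.2 = 0.3000
ω₁+ω₂+ω₃+ω₄ = 9.0000  →  vx = (0.08/4)·9.0000 = 0.1800
−ω₁+ω₂+ω₃−ω₄ = -16.0000  →  vy = (0.08/4)·-16.0000 = -0.3200
−ω₁+ω₂−ω₃+ω₄ = 3.0000  →  ωz = (0.08/1.2000)·3.0000 = 0.2000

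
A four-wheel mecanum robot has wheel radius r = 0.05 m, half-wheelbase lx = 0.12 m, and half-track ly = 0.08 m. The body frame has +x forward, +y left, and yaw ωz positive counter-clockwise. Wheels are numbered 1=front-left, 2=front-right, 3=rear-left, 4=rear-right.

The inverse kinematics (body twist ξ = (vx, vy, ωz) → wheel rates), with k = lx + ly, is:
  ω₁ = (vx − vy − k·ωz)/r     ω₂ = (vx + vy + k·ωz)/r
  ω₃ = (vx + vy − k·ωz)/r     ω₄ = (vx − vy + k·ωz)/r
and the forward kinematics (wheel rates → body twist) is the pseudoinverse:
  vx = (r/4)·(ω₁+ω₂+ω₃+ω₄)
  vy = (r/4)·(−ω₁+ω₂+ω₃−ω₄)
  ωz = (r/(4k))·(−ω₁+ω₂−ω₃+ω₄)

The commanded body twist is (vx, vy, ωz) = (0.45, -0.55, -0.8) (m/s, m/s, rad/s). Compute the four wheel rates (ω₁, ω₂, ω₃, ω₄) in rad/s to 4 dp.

(23.2000, -5.2000, 1.2000, 16.8000)

k = lx + ly = 0.12 + 0.08 = 0.2000;  k·ωz = 0.2000·-0.8 = -0.1600
ω₁ (FL) = (vx − vy − k·ωz)/r = 1.1600/0.05 = 23.2000
ω₂ (FR) = (vx + vy + k·ωz)/r = -0.2600/0.05 = -5.2000
ω₃ (RL) = (vx + vy − k·ωz)/r = 0.0600/0.05 = 1.2000
ω₄ (RR) = (vx − vy + k·ωz)/r = 0.8400/0.05 = 16.8000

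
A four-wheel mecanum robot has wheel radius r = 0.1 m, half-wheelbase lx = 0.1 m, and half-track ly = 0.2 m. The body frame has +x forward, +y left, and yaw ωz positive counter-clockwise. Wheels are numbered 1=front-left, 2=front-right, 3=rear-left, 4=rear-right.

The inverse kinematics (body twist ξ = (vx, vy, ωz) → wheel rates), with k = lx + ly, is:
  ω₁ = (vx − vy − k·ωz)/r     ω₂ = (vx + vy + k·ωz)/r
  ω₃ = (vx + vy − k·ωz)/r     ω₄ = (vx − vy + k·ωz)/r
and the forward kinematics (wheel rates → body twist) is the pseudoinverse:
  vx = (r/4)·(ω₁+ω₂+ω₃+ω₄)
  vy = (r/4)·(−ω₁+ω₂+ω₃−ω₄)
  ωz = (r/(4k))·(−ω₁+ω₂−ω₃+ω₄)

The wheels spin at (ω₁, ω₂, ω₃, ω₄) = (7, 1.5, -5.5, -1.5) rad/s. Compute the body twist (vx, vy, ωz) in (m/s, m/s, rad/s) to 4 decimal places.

k = lx + ly = 0.1 + 0.2 = 0.3000
ω₁+ω₂+ω₃+ω₄ = 1.5000  →  vx = (0.1/4)·1.5000 = 0.0375
−ω₁+ω₂+ω₃−ω₄ = -9.5000  →  vy = (0.1/4)·-9.5000 = -0.2375
−ω₁+ω₂−ω₃+ω₄ = -1.5000  →  ωz = (0.1/1.2000)·-1.5000 = -0.1250

(0.0375, -0.2375, -0.1250)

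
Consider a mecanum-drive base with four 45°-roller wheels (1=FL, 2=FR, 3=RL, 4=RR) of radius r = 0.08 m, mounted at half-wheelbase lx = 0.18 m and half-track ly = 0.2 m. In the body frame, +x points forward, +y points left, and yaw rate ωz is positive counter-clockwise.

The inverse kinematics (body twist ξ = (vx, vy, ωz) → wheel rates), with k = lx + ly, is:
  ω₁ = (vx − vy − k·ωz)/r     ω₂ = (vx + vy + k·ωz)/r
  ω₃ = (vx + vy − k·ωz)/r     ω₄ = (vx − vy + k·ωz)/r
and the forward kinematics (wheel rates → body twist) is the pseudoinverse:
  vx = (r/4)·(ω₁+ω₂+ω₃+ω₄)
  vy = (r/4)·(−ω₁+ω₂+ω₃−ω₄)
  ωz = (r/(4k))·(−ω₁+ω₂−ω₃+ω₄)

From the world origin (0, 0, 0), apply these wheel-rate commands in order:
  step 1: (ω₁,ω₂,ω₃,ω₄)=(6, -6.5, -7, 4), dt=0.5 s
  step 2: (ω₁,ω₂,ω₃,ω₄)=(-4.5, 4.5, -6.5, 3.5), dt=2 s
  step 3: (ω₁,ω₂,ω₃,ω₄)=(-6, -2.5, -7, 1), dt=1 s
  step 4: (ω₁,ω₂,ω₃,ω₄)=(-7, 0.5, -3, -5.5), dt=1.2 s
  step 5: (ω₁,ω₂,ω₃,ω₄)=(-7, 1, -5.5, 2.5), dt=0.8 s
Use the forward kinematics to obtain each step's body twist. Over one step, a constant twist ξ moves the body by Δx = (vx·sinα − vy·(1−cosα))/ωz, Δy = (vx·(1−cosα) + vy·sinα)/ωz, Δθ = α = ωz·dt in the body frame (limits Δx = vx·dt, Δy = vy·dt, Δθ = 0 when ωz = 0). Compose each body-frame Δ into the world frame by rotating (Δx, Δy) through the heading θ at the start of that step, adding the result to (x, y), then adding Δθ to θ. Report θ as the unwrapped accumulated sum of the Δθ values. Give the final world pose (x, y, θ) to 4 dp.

(0.5521, -0.8526, 3.5553)

step 1: ξ=(vx,vy,ωz)=(-0.0700, -0.4700, -0.0789), dt=0.5 → body Δ=(-0.0396, -0.2342, -0.0395) → world pose (-0.0396, -0.2342, -0.0395)
step 2: ξ=(vx,vy,ωz)=(-0.0600, -0.0200, 1.0000), dt=2.0 → body Δ=(-0.0262, -0.1032, 2.0000) → world pose (-0.0699, -0.3363, 1.9605)
step 3: ξ=(vx,vy,ωz)=(-0.2900, -0.0900, 0.6053), dt=1.0 → body Δ=(-0.2462, -0.1697, 0.6053) → world pose (0.1806, -0.4995, 2.5658)
step 4: ξ=(vx,vy,ωz)=(-0.3000, 0.2000, 0.2632), dt=1.2 → body Δ=(-0.3916, 0.1797, 0.3158) → world pose (0.4113, -0.8635, 2.8816)
step 5: ξ=(vx,vy,ωz)=(-0.1800, 0.0000, 0.8421), dt=0.8 → body Δ=(-0.1334, -0.0467, 0.6737) → world pose (0.5521, -0.8526, 3.5553)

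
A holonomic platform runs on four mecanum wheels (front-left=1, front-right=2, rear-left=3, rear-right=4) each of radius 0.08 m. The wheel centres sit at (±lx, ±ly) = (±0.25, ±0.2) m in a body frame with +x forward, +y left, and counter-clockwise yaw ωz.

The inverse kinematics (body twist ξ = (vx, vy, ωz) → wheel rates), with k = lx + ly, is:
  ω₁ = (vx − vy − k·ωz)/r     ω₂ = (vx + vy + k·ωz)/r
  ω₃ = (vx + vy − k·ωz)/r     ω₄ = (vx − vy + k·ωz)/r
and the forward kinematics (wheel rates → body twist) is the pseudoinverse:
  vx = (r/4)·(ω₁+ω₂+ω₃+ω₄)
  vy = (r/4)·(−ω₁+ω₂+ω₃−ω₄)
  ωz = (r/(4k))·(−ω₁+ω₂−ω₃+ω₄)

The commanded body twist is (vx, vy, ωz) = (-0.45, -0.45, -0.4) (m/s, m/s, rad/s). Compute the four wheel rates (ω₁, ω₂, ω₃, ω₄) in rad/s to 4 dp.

k = lx + ly = 0.25 + 0.2 = 0.4500;  k·ωz = 0.4500·-0.4 = -0.1800
ω₁ (FL) = (vx − vy − k·ωz)/r = 0.1800/0.08 = 2.2500
ω₂ (FR) = (vx + vy + k·ωz)/r = -1.0800/0.08 = -13.5000
ω₃ (RL) = (vx + vy − k·ωz)/r = -0.7200/0.08 = -9.0000
ω₄ (RR) = (vx − vy + k·ωz)/r = -0.1800/0.08 = -2.2500

(2.2500, -13.5000, -9.0000, -2.2500)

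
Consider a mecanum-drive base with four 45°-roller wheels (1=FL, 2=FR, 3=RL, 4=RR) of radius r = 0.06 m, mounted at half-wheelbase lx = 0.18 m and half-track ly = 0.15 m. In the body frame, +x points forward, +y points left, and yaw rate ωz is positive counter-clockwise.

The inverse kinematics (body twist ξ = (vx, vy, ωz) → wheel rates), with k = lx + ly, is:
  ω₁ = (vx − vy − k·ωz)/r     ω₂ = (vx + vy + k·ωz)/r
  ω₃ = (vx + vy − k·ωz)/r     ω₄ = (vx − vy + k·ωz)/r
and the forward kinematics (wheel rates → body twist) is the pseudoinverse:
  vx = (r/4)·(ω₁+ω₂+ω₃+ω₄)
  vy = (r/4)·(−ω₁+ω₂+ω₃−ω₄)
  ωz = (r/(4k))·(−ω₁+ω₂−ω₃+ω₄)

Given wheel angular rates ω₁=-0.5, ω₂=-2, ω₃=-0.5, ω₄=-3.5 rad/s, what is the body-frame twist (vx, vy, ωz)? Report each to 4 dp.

k = lx + ly = 0.18 + 0.15 = 0.3300
ω₁+ω₂+ω₃+ω₄ = -6.5000  →  vx = (0.06/4)·-6.5000 = -0.0975
−ω₁+ω₂+ω₃−ω₄ = 1.5000  →  vy = (0.06/4)·1.5000 = 0.0225
−ω₁+ω₂−ω₃+ω₄ = -4.5000  →  ωz = (0.06/1.3200)·-4.5000 = -0.2045

(-0.0975, 0.0225, -0.2045)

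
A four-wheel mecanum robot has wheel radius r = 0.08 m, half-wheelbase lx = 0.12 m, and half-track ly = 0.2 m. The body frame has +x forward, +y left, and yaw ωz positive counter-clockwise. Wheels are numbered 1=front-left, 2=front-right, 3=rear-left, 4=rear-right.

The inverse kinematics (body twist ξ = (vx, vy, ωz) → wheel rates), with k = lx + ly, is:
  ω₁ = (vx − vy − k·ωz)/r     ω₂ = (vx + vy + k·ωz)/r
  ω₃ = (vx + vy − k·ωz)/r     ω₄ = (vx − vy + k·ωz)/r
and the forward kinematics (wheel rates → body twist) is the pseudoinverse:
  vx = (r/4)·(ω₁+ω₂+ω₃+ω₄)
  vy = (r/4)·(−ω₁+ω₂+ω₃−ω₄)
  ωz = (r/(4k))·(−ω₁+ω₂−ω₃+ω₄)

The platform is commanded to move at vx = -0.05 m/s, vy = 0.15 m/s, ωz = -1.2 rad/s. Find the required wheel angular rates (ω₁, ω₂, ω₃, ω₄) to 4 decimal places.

(2.3000, -3.5500, 6.0500, -7.3000)

k = lx + ly = 0.12 + 0.2 = 0.3200;  k·ωz = 0.3200·-1.2 = -0.3840
ω₁ (FL) = (vx − vy − k·ωz)/r = 0.1840/0.08 = 2.3000
ω₂ (FR) = (vx + vy + k·ωz)/r = -0.2840/0.08 = -3.5500
ω₃ (RL) = (vx + vy − k·ωz)/r = 0.4840/0.08 = 6.0500
ω₄ (RR) = (vx − vy + k·ωz)/r = -0.5840/0.08 = -7.3000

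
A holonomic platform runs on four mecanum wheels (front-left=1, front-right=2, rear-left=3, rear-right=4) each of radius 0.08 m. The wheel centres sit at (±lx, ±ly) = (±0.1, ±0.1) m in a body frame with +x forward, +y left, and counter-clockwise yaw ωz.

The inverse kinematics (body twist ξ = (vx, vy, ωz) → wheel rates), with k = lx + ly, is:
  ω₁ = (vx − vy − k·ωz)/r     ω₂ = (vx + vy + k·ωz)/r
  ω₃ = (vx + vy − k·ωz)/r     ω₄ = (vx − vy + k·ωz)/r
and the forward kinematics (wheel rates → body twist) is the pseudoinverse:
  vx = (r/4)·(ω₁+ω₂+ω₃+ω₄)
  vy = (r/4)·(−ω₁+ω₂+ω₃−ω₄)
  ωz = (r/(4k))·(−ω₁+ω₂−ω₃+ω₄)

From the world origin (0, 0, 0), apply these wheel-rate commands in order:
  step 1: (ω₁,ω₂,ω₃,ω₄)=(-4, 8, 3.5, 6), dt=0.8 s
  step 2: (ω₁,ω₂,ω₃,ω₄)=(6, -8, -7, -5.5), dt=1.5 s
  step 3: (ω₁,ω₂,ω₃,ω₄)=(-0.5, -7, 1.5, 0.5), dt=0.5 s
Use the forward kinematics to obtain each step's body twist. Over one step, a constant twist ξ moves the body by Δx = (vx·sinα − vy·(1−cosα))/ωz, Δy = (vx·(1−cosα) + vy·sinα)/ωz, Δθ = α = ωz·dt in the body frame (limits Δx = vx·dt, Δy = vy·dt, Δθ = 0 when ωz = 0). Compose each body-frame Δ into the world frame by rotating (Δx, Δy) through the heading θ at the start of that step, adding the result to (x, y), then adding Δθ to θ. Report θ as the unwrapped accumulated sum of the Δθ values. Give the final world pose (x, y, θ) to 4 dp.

(-0.2614, -0.2315, -1.0900)

step 1: ξ=(vx,vy,ωz)=(0.2700, 0.1900, 1.4500), dt=0.8 → body Δ=(0.0920, 0.2320, 1.1600) → world pose (0.0920, 0.2320, 1.1600)
step 2: ξ=(vx,vy,ωz)=(-0.2900, -0.3100, -1.2500), dt=1.5 → body Δ=(-0.5436, 0.0649, -1.8750) → world pose (-0.1846, -0.2405, -0.7150)
step 3: ξ=(vx,vy,ωz)=(-0.1100, -0.1100, -0.7500), dt=0.5 → body Δ=(-0.0639, -0.0435, -0.3750) → world pose (-0.2614, -0.2315, -1.0900)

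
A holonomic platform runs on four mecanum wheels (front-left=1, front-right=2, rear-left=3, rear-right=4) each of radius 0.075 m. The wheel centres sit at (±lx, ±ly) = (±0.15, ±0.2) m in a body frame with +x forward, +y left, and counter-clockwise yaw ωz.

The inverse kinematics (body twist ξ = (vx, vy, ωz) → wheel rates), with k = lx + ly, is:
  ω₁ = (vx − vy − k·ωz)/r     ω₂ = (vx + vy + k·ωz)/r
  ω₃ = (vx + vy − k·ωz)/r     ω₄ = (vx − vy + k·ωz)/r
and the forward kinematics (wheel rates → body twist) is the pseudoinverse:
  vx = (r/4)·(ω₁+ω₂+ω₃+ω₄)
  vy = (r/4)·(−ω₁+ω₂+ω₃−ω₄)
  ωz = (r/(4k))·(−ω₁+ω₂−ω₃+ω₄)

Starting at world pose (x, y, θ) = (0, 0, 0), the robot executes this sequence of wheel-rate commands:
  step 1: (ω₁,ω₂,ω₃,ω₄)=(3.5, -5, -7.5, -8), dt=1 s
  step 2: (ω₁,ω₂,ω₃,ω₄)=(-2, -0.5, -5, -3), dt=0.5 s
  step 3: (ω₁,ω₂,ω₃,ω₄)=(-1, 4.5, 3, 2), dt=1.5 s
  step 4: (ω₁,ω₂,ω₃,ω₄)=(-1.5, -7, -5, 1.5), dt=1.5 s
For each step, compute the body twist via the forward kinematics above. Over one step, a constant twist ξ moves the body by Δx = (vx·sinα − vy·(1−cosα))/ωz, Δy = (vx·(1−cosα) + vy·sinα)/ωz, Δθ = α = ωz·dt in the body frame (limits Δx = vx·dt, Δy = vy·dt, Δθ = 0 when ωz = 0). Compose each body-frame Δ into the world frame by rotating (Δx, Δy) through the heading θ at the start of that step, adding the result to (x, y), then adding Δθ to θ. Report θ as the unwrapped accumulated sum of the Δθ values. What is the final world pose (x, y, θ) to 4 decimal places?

step 1: ξ=(vx,vy,ωz)=(-0.3187, -0.1500, -0.4821), dt=1.0 → body Δ=(-0.3420, -0.0689, -0.4821) → world pose (-0.3420, -0.0689, -0.4821)
step 2: ξ=(vx,vy,ωz)=(-0.1969, -0.0094, 0.1875), dt=0.5 → body Δ=(-0.0981, -0.0093, 0.0938) → world pose (-0.4332, -0.0316, -0.3884)
step 3: ξ=(vx,vy,ωz)=(0.1594, 0.1219, 0.2411), dt=1.5 → body Δ=(0.2012, 0.2216, 0.3616) → world pose (-0.1631, 0.0973, -0.0268)
step 4: ξ=(vx,vy,ωz)=(-0.2250, -0.2250, 0.0536), dt=1.5 → body Δ=(-0.3236, -0.3507, 0.0804) → world pose (-0.4959, -0.2446, 0.0536)

(-0.4959, -0.2446, 0.0536)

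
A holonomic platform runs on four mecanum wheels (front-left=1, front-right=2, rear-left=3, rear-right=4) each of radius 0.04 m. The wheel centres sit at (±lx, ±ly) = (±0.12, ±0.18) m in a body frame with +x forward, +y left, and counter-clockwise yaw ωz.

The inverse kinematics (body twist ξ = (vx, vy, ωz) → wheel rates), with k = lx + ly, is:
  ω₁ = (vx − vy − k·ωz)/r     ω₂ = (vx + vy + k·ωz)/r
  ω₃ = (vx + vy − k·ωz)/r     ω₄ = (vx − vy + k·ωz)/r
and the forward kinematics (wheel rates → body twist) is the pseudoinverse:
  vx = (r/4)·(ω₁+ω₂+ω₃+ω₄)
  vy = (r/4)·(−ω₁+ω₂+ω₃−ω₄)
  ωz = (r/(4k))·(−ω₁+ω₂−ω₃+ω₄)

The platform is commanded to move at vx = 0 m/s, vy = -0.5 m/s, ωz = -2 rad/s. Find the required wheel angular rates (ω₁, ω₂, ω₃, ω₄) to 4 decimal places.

(27.5000, -27.5000, 2.5000, -2.5000)

k = lx + ly = 0.12 + 0.18 = 0.3000;  k·ωz = 0.3000·-2 = -0.6000
ω₁ (FL) = (vx − vy − k·ωz)/r = 1.1000/0.04 = 27.5000
ω₂ (FR) = (vx + vy + k·ωz)/r = -1.1000/0.04 = -27.5000
ω₃ (RL) = (vx + vy − k·ωz)/r = 0.1000/0.04 = 2.5000
ω₄ (RR) = (vx − vy + k·ωz)/r = -0.1000/0.04 = -2.5000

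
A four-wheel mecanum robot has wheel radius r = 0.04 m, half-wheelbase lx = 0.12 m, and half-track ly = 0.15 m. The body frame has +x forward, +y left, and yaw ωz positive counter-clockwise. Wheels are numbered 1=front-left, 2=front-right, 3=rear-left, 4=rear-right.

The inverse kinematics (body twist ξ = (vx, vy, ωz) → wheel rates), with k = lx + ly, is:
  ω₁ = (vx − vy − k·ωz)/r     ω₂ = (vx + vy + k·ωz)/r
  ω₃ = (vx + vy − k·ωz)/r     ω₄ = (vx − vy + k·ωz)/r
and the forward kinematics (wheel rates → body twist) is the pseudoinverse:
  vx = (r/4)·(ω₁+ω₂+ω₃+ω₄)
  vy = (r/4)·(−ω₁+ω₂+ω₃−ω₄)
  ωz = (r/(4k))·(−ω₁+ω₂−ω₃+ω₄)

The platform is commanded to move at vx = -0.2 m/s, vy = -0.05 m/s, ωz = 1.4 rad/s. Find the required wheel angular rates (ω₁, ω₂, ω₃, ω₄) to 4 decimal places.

(-13.2000, 3.2000, -15.7000, 5.7000)

k = lx + ly = 0.12 + 0.15 = 0.2700;  k·ωz = 0.2700·1.4 = 0.3780
ω₁ (FL) = (vx − vy − k·ωz)/r = -0.5280/0.04 = -13.2000
ω₂ (FR) = (vx + vy + k·ωz)/r = 0.1280/0.04 = 3.2000
ω₃ (RL) = (vx + vy − k·ωz)/r = -0.6280/0.04 = -15.7000
ω₄ (RR) = (vx − vy + k·ωz)/r = 0.2280/0.04 = 5.7000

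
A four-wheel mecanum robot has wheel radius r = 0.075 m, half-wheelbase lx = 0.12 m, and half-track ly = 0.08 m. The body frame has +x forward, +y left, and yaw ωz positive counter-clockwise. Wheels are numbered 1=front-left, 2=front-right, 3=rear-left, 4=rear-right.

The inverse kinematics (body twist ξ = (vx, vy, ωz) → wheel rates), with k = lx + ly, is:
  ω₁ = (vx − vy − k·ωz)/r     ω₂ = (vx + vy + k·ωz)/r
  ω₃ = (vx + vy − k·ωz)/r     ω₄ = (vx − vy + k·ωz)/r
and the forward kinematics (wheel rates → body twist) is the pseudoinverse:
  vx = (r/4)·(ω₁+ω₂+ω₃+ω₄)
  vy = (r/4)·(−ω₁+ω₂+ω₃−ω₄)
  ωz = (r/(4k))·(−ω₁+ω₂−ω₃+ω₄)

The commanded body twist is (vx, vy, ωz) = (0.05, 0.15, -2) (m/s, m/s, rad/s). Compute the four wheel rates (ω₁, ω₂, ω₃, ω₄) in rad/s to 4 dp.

(4.0000, -2.6667, 8.0000, -6.6667)

k = lx + ly = 0.12 + 0.08 = 0.2000;  k·ωz = 0.2000·-2 = -0.4000
ω₁ (FL) = (vx − vy − k·ωz)/r = 0.3000/0.075 = 4.0000
ω₂ (FR) = (vx + vy + k·ωz)/r = -0.2000/0.075 = -2.6667
ω₃ (RL) = (vx + vy − k·ωz)/r = 0.6000/0.075 = 8.0000
ω₄ (RR) = (vx − vy + k·ωz)/r = -0.5000/0.075 = -6.6667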